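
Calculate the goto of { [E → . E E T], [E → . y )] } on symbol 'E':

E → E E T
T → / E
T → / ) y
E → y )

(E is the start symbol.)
{ [E → . E E T], [E → . y )], [E → E . E T] }

GOTO(I, 'E') = CLOSURE({ [A → αX.β] : [A → α.Xβ] ∈ I, X = 'E' })

Items with dot before 'E', with the dot advanced:
  [E → . E E T] → [E → E . E T]
Closure of the advanced items:
  [E → E . E T] has the dot before E: add [E → . E E T], [E → . y )]

GOTO = { [E → . E E T], [E → . y )], [E → E . E T] }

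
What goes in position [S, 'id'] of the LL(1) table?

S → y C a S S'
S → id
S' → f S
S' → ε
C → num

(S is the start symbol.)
To find M[S, 'id'], we find productions for S where 'id' is in the predict set (PREDICT(N → α) = (FIRST(α) \ {ε}) ∪ (FOLLOW(N) if α ⇒* ε)).

S → y C a S S': PREDICT = { 'y' }
S → id: PREDICT = { 'id' }
  'id' is in predict set, so this production goes in M[S, 'id']

M[S, 'id'] = S → id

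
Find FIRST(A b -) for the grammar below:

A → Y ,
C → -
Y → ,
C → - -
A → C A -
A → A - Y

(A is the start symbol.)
{ ',', '-' }

FIRST sets of the non-terminals involved (from the grammar, by fixed-point iteration):
  FIRST(A) = { ',', '-' }

To compute FIRST(A b -), process the symbols left to right:
Symbol A is a non-terminal. Add FIRST(A) \ {ε} = { ',', '-' }
A is not nullable (ε ∉ FIRST(A)), so stop here.
FIRST(A b -) = { ',', '-' }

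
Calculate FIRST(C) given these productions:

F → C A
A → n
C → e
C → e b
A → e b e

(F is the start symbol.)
{ 'e' }

To compute FIRST(C), examine every production with C on the left-hand side, reading each right-hand side left to right until a non-nullable symbol is reached.

From C → e:
  - e is a terminal: add 'e' and stop
From C → e b:
  - e is a terminal: add 'e' and stop

Collecting: FIRST(C) = { 'e' }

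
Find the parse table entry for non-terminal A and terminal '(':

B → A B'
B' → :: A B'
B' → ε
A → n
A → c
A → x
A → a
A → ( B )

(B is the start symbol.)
A → ( B )

To find M[A, '('], we find productions for A where '(' is in the predict set (PREDICT(N → α) = (FIRST(α) \ {ε}) ∪ (FOLLOW(N) if α ⇒* ε)).

A → n: PREDICT = { 'n' }
A → c: PREDICT = { 'c' }
A → x: PREDICT = { 'x' }
A → a: PREDICT = { 'a' }
A → ( B ): PREDICT = { '(' }
  '(' is in predict set, so this production goes in M[A, '(']

M[A, '('] = A → ( B )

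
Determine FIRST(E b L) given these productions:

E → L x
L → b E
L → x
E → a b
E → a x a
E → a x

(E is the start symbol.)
FIRST sets of the non-terminals involved (from the grammar, by fixed-point iteration):
  FIRST(E) = { 'a', 'b', 'x' }

To compute FIRST(E b L), process the symbols left to right:
Symbol E is a non-terminal. Add FIRST(E) \ {ε} = { 'a', 'b', 'x' }
E is not nullable (ε ∉ FIRST(E)), so stop here.
FIRST(E b L) = { 'a', 'b', 'x' }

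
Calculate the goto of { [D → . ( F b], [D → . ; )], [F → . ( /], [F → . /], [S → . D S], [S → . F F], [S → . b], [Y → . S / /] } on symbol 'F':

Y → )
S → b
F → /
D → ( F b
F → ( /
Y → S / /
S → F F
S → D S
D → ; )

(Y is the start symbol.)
{ [F → . ( /], [F → . /], [S → F . F] }

GOTO(I, 'F') = CLOSURE({ [A → αX.β] : [A → α.Xβ] ∈ I, X = 'F' })

Items with dot before 'F', with the dot advanced:
  [S → . F F] → [S → F . F]
Closure of the advanced items:
  [S → F . F] has the dot before F: add [F → . /], [F → . ( /]

GOTO = { [F → . ( /], [F → . /], [S → F . F] }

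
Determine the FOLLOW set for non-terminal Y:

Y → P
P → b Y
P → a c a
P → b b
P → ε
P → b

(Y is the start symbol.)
Y is the start symbol, so $ ∈ FOLLOW(Y).
In P → b Y: Y is at the end, add FOLLOW(P)

The FOLLOW sets referred to above (computed the same way, to a fixed point):
  FOLLOW(P) = { $ }

Taking the union: FOLLOW(Y) = { $ }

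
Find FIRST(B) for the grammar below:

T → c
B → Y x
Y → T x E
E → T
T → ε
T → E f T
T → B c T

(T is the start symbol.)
To compute FIRST(B), examine every production with B on the left-hand side, reading each right-hand side left to right until a non-nullable symbol is reached.

FIRST sets of the other non-terminals involved (by the same procedure, iterated to a fixed point):
  FIRST(Y) = { 'c', 'f', 'x' }

From B → Y x:
  - Y is a non-terminal: add FIRST(Y) \ {ε} = { 'c', 'f', 'x' }
    Y is not nullable, so stop

Collecting: FIRST(B) = { 'c', 'f', 'x' }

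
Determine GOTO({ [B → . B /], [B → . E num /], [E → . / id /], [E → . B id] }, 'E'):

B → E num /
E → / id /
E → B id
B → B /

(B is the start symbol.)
GOTO(I, 'E') = CLOSURE({ [A → αX.β] : [A → α.Xβ] ∈ I, X = 'E' })

Items with dot before 'E', with the dot advanced:
  [B → . E num /] → [B → E . num /]
Closure adds nothing (no advanced item has the dot before a non-terminal).

GOTO = { [B → E . num /] }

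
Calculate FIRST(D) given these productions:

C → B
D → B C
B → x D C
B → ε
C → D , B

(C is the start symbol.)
{ ',', 'x', ε }

To compute FIRST(D), examine every production with D on the left-hand side, reading each right-hand side left to right until a non-nullable symbol is reached.

FIRST sets of the other non-terminals involved (by the same procedure, iterated to a fixed point):
  FIRST(B) = { 'x', ε }
  FIRST(C) = { ',', 'x', ε }

From D → B C:
  - B is a non-terminal: add FIRST(B) \ {ε} = { 'x' }
    B is nullable, so continue to the next symbol
  - C is a non-terminal: add FIRST(C) \ {ε} = { ',', 'x' }
    C is nullable and nothing follows, so the whole right-hand side can vanish: ε ∈ FIRST(D)

Collecting: FIRST(D) = { ',', 'x', ε }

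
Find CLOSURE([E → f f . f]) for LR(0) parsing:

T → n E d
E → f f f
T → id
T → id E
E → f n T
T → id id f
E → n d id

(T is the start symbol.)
{ [E → f f . f] }

To compute CLOSURE, for each item [A → α.Bβ] where B is a non-terminal, add [B → .γ] for all productions B → γ; repeat for the newly added items until nothing changes.

Start with: [E → f f . f]
The dot precedes the terminal f, so nothing is added.

CLOSURE = { [E → f f . f] }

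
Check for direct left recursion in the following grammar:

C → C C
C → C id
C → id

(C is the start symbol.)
Yes, C is left-recursive

Direct left recursion occurs when N → N α for some non-terminal N (the right-hand side begins with the left-hand side itself).

C → C C: LEFT RECURSIVE (starts with C)
C → C id: LEFT RECURSIVE (starts with C)
C → id: starts with id

The grammar has direct left recursion on: C.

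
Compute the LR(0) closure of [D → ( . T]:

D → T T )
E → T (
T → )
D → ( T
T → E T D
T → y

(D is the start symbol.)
{ [D → ( . T], [E → . T (], [T → . )], [T → . E T D], [T → . y] }

Start with: [D → ( . T]
  [D → ( . T] has the dot before T: add [T → . )], [T → . E T D], [T → . y]
  [T → . E T D] has the dot before E: add [E → . T (]
No further items can be added.

CLOSURE = { [D → ( . T], [E → . T (], [T → . )], [T → . E T D], [T → . y] }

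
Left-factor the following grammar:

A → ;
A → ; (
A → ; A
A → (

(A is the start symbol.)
Left-factoring transforms A → αβ₁ | αβ₂ into A → αA' and A' → β₁ | β₂
(α is the longest common prefix among the alternatives). Repeat until
no nonterminal has two alternatives with a common prefix.

Round 1: A has alternatives sharing prefix ';'. Introduce A': A → ; A'
  Add: A' → ε
  Add: A' → (
  Add: A' → A

No remaining common prefixes — done.

Resulting grammar:
A → ; A'
A' → ε
A' → (
A' → A
A → (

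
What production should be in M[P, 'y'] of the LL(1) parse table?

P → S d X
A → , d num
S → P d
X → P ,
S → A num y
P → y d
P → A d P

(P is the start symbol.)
P → S d X, P → y d

To find M[P, 'y'], we find productions for P where 'y' is in the predict set (PREDICT(N → α) = (FIRST(α) \ {ε}) ∪ (FOLLOW(N) if α ⇒* ε)).

Relevant sets:
  FIRST(S) = { ',', 'y' }
  FIRST(A) = { ',' }

P → S d X: PREDICT = { ',', 'y' }
  'y' is in predict set, so this production goes in M[P, 'y']
P → y d: PREDICT = { 'y' }
  'y' is in predict set, so this production goes in M[P, 'y']
P → A d P: PREDICT = { ',' }

M[P, 'y'] = P → S d X, P → y d  (a multiply-defined cell — the grammar is not LL(1))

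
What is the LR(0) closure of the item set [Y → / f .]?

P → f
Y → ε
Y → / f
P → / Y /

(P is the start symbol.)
{ [Y → / f .] }

Start with: [Y → / f .]
The dot is at the end, so nothing is added.

CLOSURE = { [Y → / f .] }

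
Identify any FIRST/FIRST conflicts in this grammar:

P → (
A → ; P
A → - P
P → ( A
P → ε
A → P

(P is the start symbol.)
Yes. P → '(' / P → '(' A on { '(' }

A FIRST/FIRST conflict occurs when two productions N → α and N → β for the same non-terminal have FIRST(α) ∩ FIRST(β) ≠ ∅ (with ε ∈ FIRST of a nullable right-hand side, so two nullable alternatives also conflict).

FIRST sets of the non-terminals at (or reachable through a nullable prefix from) the front of some alternative:
  FIRST(P) = { '(', ε }

Productions for P:
  P → (: FIRST = { '(' }
  P → ( A: FIRST = { '(' }
  P → ε: FIRST = { ε }
Productions for A:
  A → ; P: FIRST = { ';' }
  A → - P: FIRST = { '-' }
  A → P: FIRST = { '(', ε }

Conflict for P: P → ( and P → ( A
  Overlap: { '(' }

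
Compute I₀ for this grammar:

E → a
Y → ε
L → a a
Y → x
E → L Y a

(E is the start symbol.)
{ [E → . L Y a], [E → . a], [E' → . E], [L → . a a] }

First, augment the grammar with E' → E
I₀ = CLOSURE({ [E' → . E] }):
  [E' → . E] has the dot before E: add [E → . a], [E → . L Y a]
  [E → . L Y a] has the dot before L: add [L → . a a]
No further items can be added.

I₀ = { [E → . L Y a], [E → . a], [E' → . E], [L → . a a] }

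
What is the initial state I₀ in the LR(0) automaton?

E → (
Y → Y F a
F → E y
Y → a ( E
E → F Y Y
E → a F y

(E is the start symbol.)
First, augment the grammar with E' → E
I₀ = CLOSURE({ [E' → . E] }):
  [E' → . E] has the dot before E: add [E → . (], [E → . F Y Y], [E → . a F y]
  [E → . F Y Y] has the dot before F: add [F → . E y]
No further items can be added.

I₀ = { [E → . (], [E → . F Y Y], [E → . a F y], [E' → . E], [F → . E y] }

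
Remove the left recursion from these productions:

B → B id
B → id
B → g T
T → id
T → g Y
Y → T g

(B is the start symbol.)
B → id B'
B → g T B'
B' → id B'
B' → ε
T → id
T → g Y
Y → T g

B is directly left-recursive. The standard transformation for
  A → A α₁ | ... | A α_m | β₁ | ... | β_n
is
  A  → β₁ A' | ... | β_n A'
  A' → α₁ A' | ... | α_m A' | ε

B → id becomes B → id B'
B → g T becomes B → g T B'
B → B id becomes B' → id B'
Add B' → ε

Productions for other non-terminals are unchanged:
  T → id
  T → g Y
  Y → T g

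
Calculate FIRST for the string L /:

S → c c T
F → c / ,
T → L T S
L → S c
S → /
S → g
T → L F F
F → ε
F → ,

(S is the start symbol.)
{ '/', 'c', 'g' }

FIRST sets of the non-terminals involved (from the grammar, by fixed-point iteration):
  FIRST(L) = { '/', 'c', 'g' }

To compute FIRST(L /), process the symbols left to right:
Symbol L is a non-terminal. Add FIRST(L) \ {ε} = { '/', 'c', 'g' }
L is not nullable (ε ∉ FIRST(L)), so stop here.
FIRST(L /) = { '/', 'c', 'g' }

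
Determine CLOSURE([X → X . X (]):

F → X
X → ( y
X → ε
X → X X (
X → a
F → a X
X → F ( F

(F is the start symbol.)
Start with: [X → X . X (]
  [X → X . X (] has the dot before X: add [X → . ( y], [X → .], [X → . X X (], [X → . a], [X → . F ( F]
  [X → . F ( F] has the dot before F: add [F → . X], [F → . a X]
No further items can be added.

CLOSURE = { [F → . X], [F → . a X], [X → . ( y], [X → . F ( F], [X → . X X (], [X → . a], [X → .], [X → X . X (] }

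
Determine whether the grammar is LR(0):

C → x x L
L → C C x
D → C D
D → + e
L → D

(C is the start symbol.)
No. Shift-reduce conflict between [L → C C x .] and [C → x . x L]

Augment with C' → C and build the canonical LR(0) collection (I0 = CLOSURE({[C' → . C]}), then GOTO on every symbol after a dot until no new states appear). It has 13 states:
  I0: { [C → . x x L], [C' → . C] }  — shift
  I1: { [C' → C .] }  — accept
  I2: { [C → x . x L] }  — shift
  I3: { [C → . x x L], [C → x x . L], [D → . + e], [D → . C D], [L → . C C x], [L → . D] }  — shift
  I4: { [D → + . e] }  — shift
  I5: { [C → . x x L], [D → . + e], [D → . C D], [D → C . D], [L → C . C x] }  — shift
  I6: { [L → D .] }  — reduce
  I7: { [C → x x L .] }  — reduce
  I8: { [C → . x x L], [D → . + e], [D → . C D], [D → C . D], [L → C C . x] }  — shift
  I9: { [D → C D .] }  — reduce
  I10: { [C → . x x L], [D → . + e], [D → . C D], [D → C . D] }  — shift
  I11: { [C → x . x L], [L → C C x .] }  — shift, reduce
  I12: { [D → + e .] }  — reduce

Conflict in state I11:
  Shift-reduce conflict between [L → C C x .] and [C → x . x L]
So the grammar is NOT LR(0).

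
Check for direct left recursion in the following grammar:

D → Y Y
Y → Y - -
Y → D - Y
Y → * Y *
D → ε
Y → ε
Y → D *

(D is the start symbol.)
Yes, Y is left-recursive

Direct left recursion occurs when N → N α for some non-terminal N (the right-hand side begins with the left-hand side itself).

D → Y Y: starts with Y
Y → Y - -: LEFT RECURSIVE (starts with Y)
Y → D - Y: starts with D
Y → * Y *: starts with '*'
D → ε: starts with ε
Y → ε: starts with ε
Y → D *: starts with D

The grammar has direct left recursion on: Y.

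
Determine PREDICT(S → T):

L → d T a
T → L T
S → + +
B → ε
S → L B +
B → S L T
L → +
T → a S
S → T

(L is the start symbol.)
{ '+', 'a', 'd' }

PREDICT(S → T) = (FIRST(RHS) \ {ε}) ∪ (FOLLOW(S) if ε ∈ FIRST(RHS), i.e. RHS ⇒* ε)
FIRST(T) = { '+', 'a', 'd' }
FIRST(T) = { '+', 'a', 'd' }
ε ∉ FIRST(T), so FOLLOW(S) is not added.
PREDICT(S → T) = { '+', 'a', 'd' }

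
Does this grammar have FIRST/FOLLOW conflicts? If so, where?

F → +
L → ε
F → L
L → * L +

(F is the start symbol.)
A FIRST/FOLLOW conflict occurs when a non-terminal N has a nullable alternative N → β (β ⇒* ε) and another alternative N → α with FIRST(α) ∩ FOLLOW(N) ≠ ∅: on such a lookahead the parser cannot decide between expanding α and letting N vanish via β.

Nullable non-terminals: F, L.
FIRST sets used below: FIRST(L) = { '*', ε }

F: nullable alternative(s) F → L; FOLLOW(F) = { $ }
  F → +: FIRST \ {ε} = { '+' } — disjoint from FOLLOW(F)
  F → L: FIRST \ {ε} = { '*' } — this is the only nullable alternative, skip

L: nullable alternative(s) L → ε; FOLLOW(L) = { $, '+' }
  L → ε: FIRST \ {ε} = { } — this is the only nullable alternative, skip
  L → * L +: FIRST \ {ε} = { '*' } — disjoint from FOLLOW(L)

No FIRST/FOLLOW conflicts found.

Answer: No FIRST/FOLLOW conflicts.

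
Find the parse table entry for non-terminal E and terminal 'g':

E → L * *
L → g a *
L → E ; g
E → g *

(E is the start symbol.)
E → L * *, E → g *

To find M[E, 'g'], we find productions for E where 'g' is in the predict set (PREDICT(N → α) = (FIRST(α) \ {ε}) ∪ (FOLLOW(N) if α ⇒* ε)).

Relevant sets:
  FIRST(L) = { 'g' }

E → L * *: PREDICT = { 'g' }
  'g' is in predict set, so this production goes in M[E, 'g']
E → g *: PREDICT = { 'g' }
  'g' is in predict set, so this production goes in M[E, 'g']

M[E, 'g'] = E → L * *, E → g *  (a multiply-defined cell — the grammar is not LL(1))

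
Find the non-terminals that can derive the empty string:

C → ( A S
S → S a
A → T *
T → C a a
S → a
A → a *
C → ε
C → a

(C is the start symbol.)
{ 'C' }

ε-productions: C → ε
So C is immediately nullable.
No further non-terminal can be added: every production for the remaining non-terminals contains a terminal or a non-nullable non-terminal.
Nullable = { 'C' }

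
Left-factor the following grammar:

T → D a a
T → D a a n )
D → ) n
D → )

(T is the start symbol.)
T → D a a T'
T' → ε
T' → n )
D → ) D'
D' → n
D' → ε

Left-factoring transforms A → αβ₁ | αβ₂ into A → αA' and A' → β₁ | β₂
(α is the longest common prefix among the alternatives). Repeat until
no nonterminal has two alternatives with a common prefix.

Round 1: T has alternatives sharing prefix 'D a a'. Introduce T': T → D a a T'
  Add: T' → ε
  Add: T' → n )

Round 2: D has alternatives sharing prefix ')'. Introduce D': D → ) D'
  Add: D' → n
  Add: D' → ε

No remaining common prefixes — done.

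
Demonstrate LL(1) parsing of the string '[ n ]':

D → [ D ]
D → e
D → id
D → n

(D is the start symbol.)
LL(1) parsing maintains a stack (initially the start symbol over $) and the input. At each step: if the stack top is a terminal, match it against the current input token; if it is a non-terminal N, replace it with the RHS of M[N, lookahead] (the unique production whose predict set contains the lookahead).

Stack is shown with the top on the left.

Stack    Input    Action
------------------------
D $      [ n ] $  output D → [ D ]
[ D ] $  [ n ] $  match '['
D ] $    n ] $    output D → n
n ] $    n ] $    match 'n'
] $      ] $      match ']'
$        $        accept

The string is accepted.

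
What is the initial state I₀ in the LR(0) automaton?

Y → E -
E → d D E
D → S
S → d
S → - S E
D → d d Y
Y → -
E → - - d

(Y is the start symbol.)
First, augment the grammar with Y' → Y
I₀ = CLOSURE({ [Y' → . Y] }):
  [Y' → . Y] has the dot before Y: add [Y → . E -], [Y → . -]
  [Y → . E -] has the dot before E: add [E → . d D E], [E → . - - d]
No further items can be added.

I₀ = { [E → . - - d], [E → . d D E], [Y → . -], [Y → . E -], [Y' → . Y] }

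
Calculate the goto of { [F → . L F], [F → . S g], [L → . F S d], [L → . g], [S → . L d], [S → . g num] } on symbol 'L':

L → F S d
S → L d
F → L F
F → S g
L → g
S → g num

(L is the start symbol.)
{ [F → . L F], [F → . S g], [F → L . F], [L → . F S d], [L → . g], [S → . L d], [S → . g num], [S → L . d] }

GOTO(I, 'L') = CLOSURE({ [A → αX.β] : [A → α.Xβ] ∈ I, X = 'L' })

Items with dot before 'L', with the dot advanced:
  [F → . L F] → [F → L . F]
  [S → . L d] → [S → L . d]
Closure of the advanced items:
  [F → L . F] has the dot before F: add [F → . L F], [F → . S g]
  [F → . L F] has the dot before L: add [L → . F S d], [L → . g]
  [F → . S g] has the dot before S: add [S → . L d], [S → . g num]

GOTO = { [F → . L F], [F → . S g], [F → L . F], [L → . F S d], [L → . g], [S → . L d], [S → . g num], [S → L . d] }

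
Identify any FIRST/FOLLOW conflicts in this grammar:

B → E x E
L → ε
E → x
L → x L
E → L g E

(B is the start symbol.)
A FIRST/FOLLOW conflict occurs when a non-terminal N has a nullable alternative N → β (β ⇒* ε) and another alternative N → α with FIRST(α) ∩ FOLLOW(N) ≠ ∅: on such a lookahead the parser cannot decide between expanding α and letting N vanish via β.

Nullable non-terminals: L.

L: nullable alternative(s) L → ε; FOLLOW(L) = { 'g' }
  L → ε: FIRST \ {ε} = { } — this is the only nullable alternative, skip
  L → x L: FIRST \ {ε} = { 'x' } — disjoint from FOLLOW(L)

B, E have no nullable alternative, so no FIRST/FOLLOW check is needed there.

No FIRST/FOLLOW conflicts found.

Answer: No FIRST/FOLLOW conflicts.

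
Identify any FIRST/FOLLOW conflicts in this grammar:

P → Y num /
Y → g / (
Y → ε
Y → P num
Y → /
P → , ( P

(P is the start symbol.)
Yes. Y → P num with FOLLOW(Y) on { 'num' }

A FIRST/FOLLOW conflict occurs when a non-terminal N has a nullable alternative N → β (β ⇒* ε) and another alternative N → α with FIRST(α) ∩ FOLLOW(N) ≠ ∅: on such a lookahead the parser cannot decide between expanding α and letting N vanish via β.

Nullable non-terminals: Y.
FIRST sets used below: FIRST(P) = { ',', '/', 'g', 'num' }

Y: nullable alternative(s) Y → ε; FOLLOW(Y) = { 'num' }
  Y → g / (: FIRST \ {ε} = { 'g' } — disjoint from FOLLOW(Y)
  Y → ε: FIRST \ {ε} = { } — this is the only nullable alternative, skip
  Y → P num: FIRST \ {ε} = { ',', '/', 'g', 'num' } — overlaps FOLLOW(Y) on { 'num' }: CONFLICT
  Y → /: FIRST \ {ε} = { '/' } — disjoint from FOLLOW(Y)

P has no nullable alternative, so no FIRST/FOLLOW check is needed there.

So the grammar has 1 FIRST/FOLLOW conflict (marked CONFLICT above).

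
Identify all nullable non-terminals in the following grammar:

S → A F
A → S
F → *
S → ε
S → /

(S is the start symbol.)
{ 'A', 'S' }

A non-terminal is nullable if it can derive ε (the empty string): either it has an ε-production, or it has a production whose right-hand side consists entirely of nullable non-terminals.

ε-productions: S → ε
So S is immediately nullable.
A → S: every symbol on the right is nullable, so A is nullable too.
No further non-terminal can be added: every production for the remaining non-terminals contains a terminal or a non-nullable non-terminal.
Nullable = { 'A', 'S' }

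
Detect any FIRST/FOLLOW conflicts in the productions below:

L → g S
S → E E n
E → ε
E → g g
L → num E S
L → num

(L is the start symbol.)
Yes. E → g g with FOLLOW(E) on { 'g' }

A FIRST/FOLLOW conflict occurs when a non-terminal N has a nullable alternative N → β (β ⇒* ε) and another alternative N → α with FIRST(α) ∩ FOLLOW(N) ≠ ∅: on such a lookahead the parser cannot decide between expanding α and letting N vanish via β.

Nullable non-terminals: E.

E: nullable alternative(s) E → ε; FOLLOW(E) = { 'g', 'n' }
  E → ε: FIRST \ {ε} = { } — this is the only nullable alternative, skip
  E → g g: FIRST \ {ε} = { 'g' } — overlaps FOLLOW(E) on { 'g' }: CONFLICT

L, S have no nullable alternative, so no FIRST/FOLLOW check is needed there.

So the grammar has 1 FIRST/FOLLOW conflict (marked CONFLICT above).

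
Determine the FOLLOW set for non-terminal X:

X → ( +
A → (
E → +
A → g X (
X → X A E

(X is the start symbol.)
{ $, '(', 'g' }

To compute FOLLOW(X), find every occurrence of X on a right-hand side N → α X β: add FIRST(β) \ {ε}, and if β is empty or nullable also add FOLLOW(N). Iterate to a fixed point.

X is the start symbol, so $ ∈ FOLLOW(X).
In A → g X (: X is followed by '(', add FIRST('(') \ {ε} = { '(' }
In X → X A E: X is followed by A E, add FIRST(A E) \ {ε} = { '(', 'g' }

Taking the union: FOLLOW(X) = { $, '(', 'g' }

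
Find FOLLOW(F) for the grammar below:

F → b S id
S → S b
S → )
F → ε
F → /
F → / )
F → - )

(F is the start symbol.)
{ $ }

To compute FOLLOW(F), find every occurrence of F on a right-hand side N → α F β: add FIRST(β) \ {ε}, and if β is empty or nullable also add FOLLOW(N). Iterate to a fixed point.

F is the start symbol, so $ ∈ FOLLOW(F).
F does not occur on any right-hand side.

Taking the union: FOLLOW(F) = { $ }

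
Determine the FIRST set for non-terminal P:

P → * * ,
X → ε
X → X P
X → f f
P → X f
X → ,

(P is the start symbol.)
To compute FIRST(P), examine every production with P on the left-hand side, reading each right-hand side left to right until a non-nullable symbol is reached.

FIRST sets of the other non-terminals involved (by the same procedure, iterated to a fixed point):
  FIRST(X) = { '*', ',', 'f', ε }

From P → * * ,:
  - '*' is a terminal: add '*' and stop
From P → X f:
  - X is a non-terminal: add FIRST(X) \ {ε} = { '*', ',', 'f' }
    X is nullable, so continue to the next symbol
  - f is a terminal: add 'f' and stop

Collecting: FIRST(P) = { '*', ',', 'f' }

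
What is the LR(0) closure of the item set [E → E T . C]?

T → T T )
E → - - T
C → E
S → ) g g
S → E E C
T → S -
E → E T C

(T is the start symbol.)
{ [C → . E], [E → . - - T], [E → . E T C], [E → E T . C] }

To compute CLOSURE, for each item [A → α.Bβ] where B is a non-terminal, add [B → .γ] for all productions B → γ; repeat for the newly added items until nothing changes.

Start with: [E → E T . C]
  [E → E T . C] has the dot before C: add [C → . E]
  [C → . E] has the dot before E: add [E → . - - T], [E → . E T C]
No further items can be added.

CLOSURE = { [C → . E], [E → . - - T], [E → . E T C], [E → E T . C] }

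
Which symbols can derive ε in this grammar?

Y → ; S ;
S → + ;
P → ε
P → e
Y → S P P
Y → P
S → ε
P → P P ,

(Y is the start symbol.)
{ 'P', 'S', 'Y' }

A non-terminal is nullable if it can derive ε (the empty string): either it has an ε-production, or it has a production whose right-hand side consists entirely of nullable non-terminals.

ε-productions: P → ε, S → ε
So P, S are immediately nullable.
Y → S P P: every symbol on the right is nullable, so Y is nullable too.
Every non-terminal is now nullable.
Nullable = { 'P', 'S', 'Y' }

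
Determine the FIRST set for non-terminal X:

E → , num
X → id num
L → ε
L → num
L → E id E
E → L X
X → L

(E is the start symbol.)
{ ',', 'id', 'num', ε }

FIRST sets of the other non-terminals involved (by the same procedure, iterated to a fixed point):
  FIRST(L) = { ',', 'id', 'num', ε }

From X → id num:
  - id is a terminal: add 'id' and stop
From X → L:
  - L is a non-terminal: add FIRST(L) \ {ε} = { ',', 'id', 'num' }
    L is nullable and nothing follows, so the whole right-hand side can vanish: ε ∈ FIRST(X)

Collecting: FIRST(X) = { ',', 'id', 'num', ε }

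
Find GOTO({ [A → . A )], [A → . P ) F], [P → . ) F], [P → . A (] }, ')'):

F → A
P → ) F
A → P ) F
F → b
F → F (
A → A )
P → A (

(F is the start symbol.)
GOTO(I, ')') = CLOSURE({ [A → αX.β] : [A → α.Xβ] ∈ I, X = ')' })

Items with dot before ')', with the dot advanced:
  [P → . ) F] → [P → ) . F]
Closure of the advanced items:
  [P → ) . F] has the dot before F: add [F → . A], [F → . b], [F → . F (]
  [F → . A] has the dot before A: add [A → . P ) F], [A → . A )]
  [A → . P ) F] has the dot before P: add [P → . ) F], [P → . A (]

GOTO = { [A → . A )], [A → . P ) F], [F → . A], [F → . F (], [F → . b], [P → ) . F], [P → . ) F], [P → . A (] }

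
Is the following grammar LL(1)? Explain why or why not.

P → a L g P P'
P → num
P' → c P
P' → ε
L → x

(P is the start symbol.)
No. Predict set conflict for P': { 'c' }

A grammar is LL(1) if for each non-terminal N with multiple productions, the predict sets of those productions are pairwise disjoint, where PREDICT(N → α) = (FIRST(α) \ {ε}) ∪ (FOLLOW(N) if α ⇒* ε).

Relevant sets:
  FOLLOW(P') = { $, 'c' }

For P:
  PREDICT(P → a L g P P') = { 'a' }
  PREDICT(P → num) = { 'num' }
For P':
  PREDICT(P' → c P) = { 'c' }
  PREDICT(P' → ε) = { $, 'c' }
L has a single production, so nothing to check there.

Conflict found: Predict set conflict for P': { 'c' }
The grammar is NOT LL(1).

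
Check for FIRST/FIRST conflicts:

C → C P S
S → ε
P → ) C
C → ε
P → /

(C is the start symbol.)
FIRST sets of the non-terminals at (or reachable through a nullable prefix from) the front of some alternative:
  FIRST(C) = { ')', '/', ε }
  FIRST(P) = { ')', '/' }

Productions for C:
  C → C P S: FIRST = { ')', '/' }
  C → ε: FIRST = { ε }
Productions for P:
  P → ) C: FIRST = { ')' }
  P → /: FIRST = { '/' }
S has only one production, so no FIRST/FIRST conflict is possible there.

All alternatives of each non-terminal have pairwise disjoint FIRST sets.

Answer: No FIRST/FIRST conflicts.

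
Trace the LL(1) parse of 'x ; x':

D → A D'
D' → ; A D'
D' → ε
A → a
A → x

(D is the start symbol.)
Stack is shown with the top on the left.

Stack     Input    Action
-------------------------
D $       x ; x $  output D → A D'
A D' $    x ; x $  output A → x
x D' $    x ; x $  match 'x'
D' $      ; x $    output D' → ; A D'
; A D' $  ; x $    match ';'
A D' $    x $      output A → x
x D' $    x $      match 'x'
D' $      $        output D' → ε
$         $        accept

The string is accepted.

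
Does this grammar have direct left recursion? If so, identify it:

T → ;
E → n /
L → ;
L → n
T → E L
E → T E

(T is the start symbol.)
T → ;: starts with ';'
E → n /: starts with n
L → ;: starts with ';'
L → n: starts with n
T → E L: starts with E
E → T E: starts with T

No direct left recursion found.

Answer: No direct left recursion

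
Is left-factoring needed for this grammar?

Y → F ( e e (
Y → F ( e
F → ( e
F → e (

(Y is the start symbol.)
Left-factoring is needed when two productions for the same non-terminal
share a common prefix on the right-hand side.

Productions for Y:
  Y → F ( e e (
  Y → F ( e
Productions for F:
  F → ( e
  F → e (

Found common prefix 'F ( e' in productions for Y

Answer: Yes, Y has productions with common prefix 'F ( e'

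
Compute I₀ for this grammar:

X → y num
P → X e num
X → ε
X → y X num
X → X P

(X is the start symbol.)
{ [X → . X P], [X → . y X num], [X → . y num], [X → .], [X' → . X] }

First, augment the grammar with X' → X
I₀ = CLOSURE({ [X' → . X] }):
  [X' → . X] has the dot before X: add [X → . y num], [X → .], [X → . y X num], [X → . X P]
No further items can be added.

I₀ = { [X → . X P], [X → . y X num], [X → . y num], [X → .], [X' → . X] }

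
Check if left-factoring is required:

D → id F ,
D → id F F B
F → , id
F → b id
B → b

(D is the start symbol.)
Left-factoring is needed when two productions for the same non-terminal
share a common prefix on the right-hand side.

Productions for D:
  D → id F ,
  D → id F F B
Productions for F:
  F → , id
  F → b id

Found common prefix 'id F' in productions for D

Answer: Yes, D has productions with common prefix 'id F'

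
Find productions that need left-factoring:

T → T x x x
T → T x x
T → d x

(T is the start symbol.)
Left-factoring is needed when two productions for the same non-terminal
share a common prefix on the right-hand side.

Productions for T:
  T → T x x x
  T → T x x
  T → d x

Found common prefix 'T x x' in productions for T

Answer: Yes, T has productions with common prefix 'T x x'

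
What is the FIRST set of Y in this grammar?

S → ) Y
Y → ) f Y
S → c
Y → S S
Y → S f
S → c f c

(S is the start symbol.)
{ ')', 'c' }

FIRST sets of the other non-terminals involved (by the same procedure, iterated to a fixed point):
  FIRST(S) = { ')', 'c' }

From Y → ) f Y:
  - ')' is a terminal: add ')' and stop
From Y → S S:
  - S is a non-terminal: add FIRST(S) \ {ε} = { ')', 'c' }
    S is not nullable, so stop
From Y → S f:
  - S is a non-terminal: add FIRST(S) \ {ε} = { ')', 'c' }
    S is not nullable, so stop

Collecting: FIRST(Y) = { ')', 'c' }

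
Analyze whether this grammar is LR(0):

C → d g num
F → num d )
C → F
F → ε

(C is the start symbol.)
A grammar is LR(0) if no state in the canonical LR(0) collection has:
  - both a shift item (dot before a terminal) and a complete item (shift-reduce conflict), or
  - two or more complete items (reduce-reduce conflict; the accept item [C' → C .] counts as a complete item here).

Augment with C' → C and build the canonical LR(0) collection (I0 = CLOSURE({[C' → . C]}), then GOTO on every symbol after a dot until no new states appear). It has 9 states:
  I0: { [C → . F], [C → . d g num], [C' → . C], [F → . num d )], [F → .] }  — shift, reduce
  I1: { [C' → C .] }  — accept
  I2: { [C → F .] }  — reduce
  I3: { [C → d . g num] }  — shift
  I4: { [F → num . d )] }  — shift
  I5: { [F → num d . )] }  — shift
  I6: { [F → num d ) .] }  — reduce
  I7: { [C → d g . num] }  — shift
  I8: { [C → d g num .] }  — reduce

Conflict in state I0:
  Shift-reduce conflict between [F → .] and [C → . d g num]
So the grammar is NOT LR(0).

Answer: No. Shift-reduce conflict between [F → .] and [C → . d g num]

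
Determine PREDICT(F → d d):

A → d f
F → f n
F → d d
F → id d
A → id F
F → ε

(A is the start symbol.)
PREDICT(F → d d) = (FIRST(RHS) \ {ε}) ∪ (FOLLOW(F) if ε ∈ FIRST(RHS), i.e. RHS ⇒* ε)
FIRST(d d) = { 'd' }
ε ∉ FIRST(d d), so FOLLOW(F) is not added.
PREDICT(F → d d) = { 'd' }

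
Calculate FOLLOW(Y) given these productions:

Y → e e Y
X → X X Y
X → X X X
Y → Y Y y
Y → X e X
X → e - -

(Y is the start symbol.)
To compute FOLLOW(Y), find every occurrence of Y on a right-hand side N → α Y β: add FIRST(β) \ {ε}, and if β is empty or nullable also add FOLLOW(N). Iterate to a fixed point.

Y is the start symbol, so $ ∈ FOLLOW(Y).
In Y → e e Y: Y is at the end; this adds FOLLOW(Y) to itself — nothing new
In X → X X Y: Y is at the end, add FOLLOW(X)
In Y → Y Y y: Y is followed by Y y, add FIRST(Y y) \ {ε} = { 'e' }
In Y → Y Y y: Y is followed by y, add FIRST(y) \ {ε} = { 'y' }

The FOLLOW sets referred to above (computed the same way, to a fixed point):
  FOLLOW(X) = { $, 'e', 'y' }

Taking the union: FOLLOW(Y) = { $, 'e', 'y' }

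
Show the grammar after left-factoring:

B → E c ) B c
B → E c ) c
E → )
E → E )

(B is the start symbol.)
Left-factoring transforms A → αβ₁ | αβ₂ into A → αA' and A' → β₁ | β₂
(α is the longest common prefix among the alternatives). Repeat until
no nonterminal has two alternatives with a common prefix.

Round 1: B has alternatives sharing prefix 'E c )'. Introduce B': B → E c ) B'
  Add: B' → B c
  Add: B' → c

No remaining common prefixes — done.

Resulting grammar:
B → E c ) B'
B' → B c
B' → c
E → )
E → E )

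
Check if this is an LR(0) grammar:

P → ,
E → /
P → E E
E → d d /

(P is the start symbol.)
A grammar is LR(0) if no state in the canonical LR(0) collection has:
  - both a shift item (dot before a terminal) and a complete item (shift-reduce conflict), or
  - two or more complete items (reduce-reduce conflict; the accept item [P' → P .] counts as a complete item here).

Augment with P' → P and build the canonical LR(0) collection (I0 = CLOSURE({[P' → . P]}), then GOTO on every symbol after a dot until no new states appear). It has 9 states:
  I0: { [E → . /], [E → . d d /], [P → . ,], [P → . E E], [P' → . P] }  — shift
  I1: { [P → , .] }  — reduce
  I2: { [E → / .] }  — reduce
  I3: { [E → . /], [E → . d d /], [P → E . E] }  — shift
  I4: { [P' → P .] }  — accept
  I5: { [E → d . d /] }  — shift
  I6: { [E → d d . /] }  — shift
  I7: { [E → d d / .] }  — reduce
  I8: { [P → E E .] }  — reduce

Every state is either a pure shift/goto state or contains exactly one complete item and nothing to shift — no conflicts. The grammar is LR(0).

Answer: Yes, the grammar is LR(0)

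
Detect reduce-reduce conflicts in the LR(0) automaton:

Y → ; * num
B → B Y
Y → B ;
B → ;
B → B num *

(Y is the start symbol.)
Augment with Y' → Y and build the canonical LR(0) collection (I0 = CLOSURE({[Y' → . Y]}), then GOTO on every symbol after a dot until no new states appear). It has 10 states:
  I0: { [B → . ;], [B → . B Y], [B → . B num *], [Y → . ; * num], [Y → . B ;], [Y' → . Y] }  — shift
  I1: { [B → ; .], [Y → ; . * num] }  — shift, reduce
  I2: { [B → . ;], [B → . B Y], [B → . B num *], [B → B . Y], [B → B . num *], [Y → . ; * num], [Y → . B ;], [Y → B . ;] }  — shift
  I3: { [Y' → Y .] }  — accept
  I4: { [B → ; .], [Y → ; . * num], [Y → B ; .] }  — shift, 2 reduces
  I5: { [B → B Y .] }  — reduce
  I6: { [B → B num . *] }  — shift
  I7: { [B → B num * .] }  — reduce
  I8: { [Y → ; * . num] }  — shift
  I9: { [Y → ; * num .] }  — reduce

I4 contains complete items [B → ; .], [Y → B ; .] — reduce-reduce conflict.

Answer: Yes — I4: [B → ; .] vs [Y → B ; .]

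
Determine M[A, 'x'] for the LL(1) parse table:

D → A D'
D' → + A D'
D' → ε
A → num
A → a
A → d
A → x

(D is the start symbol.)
A → x

To find M[A, 'x'], we find productions for A where 'x' is in the predict set (PREDICT(N → α) = (FIRST(α) \ {ε}) ∪ (FOLLOW(N) if α ⇒* ε)).

A → num: PREDICT = { 'num' }
A → a: PREDICT = { 'a' }
A → d: PREDICT = { 'd' }
A → x: PREDICT = { 'x' }
  'x' is in predict set, so this production goes in M[A, 'x']

M[A, 'x'] = A → x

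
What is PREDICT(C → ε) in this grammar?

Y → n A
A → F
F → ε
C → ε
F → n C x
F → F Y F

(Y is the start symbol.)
PREDICT(C → ε) = (FIRST(RHS) \ {ε}) ∪ (FOLLOW(C) if ε ∈ FIRST(RHS), i.e. RHS ⇒* ε)
The right-hand side is ε (FIRST(ε) = { ε }), so the predict set is FOLLOW(C) = { 'x' }
PREDICT(C → ε) = { 'x' }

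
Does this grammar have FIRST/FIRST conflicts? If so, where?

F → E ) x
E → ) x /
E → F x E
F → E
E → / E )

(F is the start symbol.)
Yes. F → E ')' x / F → E on { ')', '/' }; E → ')' x '/' / E → F x E on { ')' }; E → F x E / E → '/' E ')' on { '/' }

A FIRST/FIRST conflict occurs when two productions N → α and N → β for the same non-terminal have FIRST(α) ∩ FIRST(β) ≠ ∅ (with ε ∈ FIRST of a nullable right-hand side, so two nullable alternatives also conflict).

FIRST sets of the non-terminals at (or reachable through a nullable prefix from) the front of some alternative:
  FIRST(E) = { ')', '/' }
  FIRST(F) = { ')', '/' }

Productions for F:
  F → E ) x: FIRST = { ')', '/' }
  F → E: FIRST = { ')', '/' }
Productions for E:
  E → ) x /: FIRST = { ')' }
  E → F x E: FIRST = { ')', '/' }
  E → / E ): FIRST = { '/' }

Conflict for F: F → E ) x and F → E
  Overlap: { ')', '/' }
Conflict for E: E → ) x / and E → F x E
  Overlap: { ')' }
Conflict for E: E → F x E and E → / E )
  Overlap: { '/' }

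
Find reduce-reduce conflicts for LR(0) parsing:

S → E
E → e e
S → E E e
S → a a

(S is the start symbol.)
No reduce-reduce conflicts

Augment with S' → S and build the canonical LR(0) collection (I0 = CLOSURE({[S' → . S]}), then GOTO on every symbol after a dot until no new states appear). It has 9 states:
  I0: { [E → . e e], [S → . E E e], [S → . E], [S → . a a], [S' → . S] }  — shift
  I1: { [E → . e e], [S → E . E e], [S → E .] }  — shift, reduce
  I2: { [S' → S .] }  — accept
  I3: { [S → a . a] }  — shift
  I4: { [E → e . e] }  — shift
  I5: { [E → e e .] }  — reduce
  I6: { [S → a a .] }  — reduce
  I7: { [S → E E . e] }  — shift
  I8: { [S → E E e .] }  — reduce

No state contains more than one complete item.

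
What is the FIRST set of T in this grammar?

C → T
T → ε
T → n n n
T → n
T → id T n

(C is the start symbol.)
{ 'id', 'n', ε }

To compute FIRST(T), examine every production with T on the left-hand side, reading each right-hand side left to right until a non-nullable symbol is reached.

From T → ε:
  - ε-production, so ε ∈ FIRST(T)
From T → n n n:
  - n is a terminal: add 'n' and stop
From T → n:
  - n is a terminal: add 'n' and stop
From T → id T n:
  - id is a terminal: add 'id' and stop

Collecting: FIRST(T) = { 'id', 'n', ε }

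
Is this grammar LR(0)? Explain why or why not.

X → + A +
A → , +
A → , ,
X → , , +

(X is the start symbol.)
Yes, the grammar is LR(0)

A grammar is LR(0) if no state in the canonical LR(0) collection has:
  - both a shift item (dot before a terminal) and a complete item (shift-reduce conflict), or
  - two or more complete items (reduce-reduce conflict; the accept item [X' → X .] counts as a complete item here).

Augment with X' → X and build the canonical LR(0) collection (I0 = CLOSURE({[X' → . X]}), then GOTO on every symbol after a dot until no new states appear). It has 11 states:
  I0: { [X → . + A +], [X → . , , +], [X' → . X] }  — shift
  I1: { [A → . , +], [A → . , ,], [X → + . A +] }  — shift
  I2: { [X → , . , +] }  — shift
  I3: { [X' → X .] }  — accept
  I4: { [X → , , . +] }  — shift
  I5: { [X → , , + .] }  — reduce
  I6: { [A → , . +], [A → , . ,] }  — shift
  I7: { [X → + A . +] }  — shift
  I8: { [X → + A + .] }  — reduce
  I9: { [A → , + .] }  — reduce
  I10: { [A → , , .] }  — reduce

Every state is either a pure shift/goto state or contains exactly one complete item and nothing to shift — no conflicts. The grammar is LR(0).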